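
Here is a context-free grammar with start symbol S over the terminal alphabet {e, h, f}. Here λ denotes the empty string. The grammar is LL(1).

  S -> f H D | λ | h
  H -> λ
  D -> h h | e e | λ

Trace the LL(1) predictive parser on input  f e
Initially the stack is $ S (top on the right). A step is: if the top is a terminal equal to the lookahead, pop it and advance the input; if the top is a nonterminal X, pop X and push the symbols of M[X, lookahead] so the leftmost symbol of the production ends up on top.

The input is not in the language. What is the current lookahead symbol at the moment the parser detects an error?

$

step 1: stack=$ S  input=f e $  — expand S -> f H D
step 2: stack=$ D H f  input=f e $  — match f
step 3: stack=$ D H  input=e $  — expand H -> λ
step 4: stack=$ D  input=e $  — expand D -> e e
step 5: stack=$ e e  input=e $  — match e
step 6: stack=$ e  input=$  — error: top is terminal e but lookahead is $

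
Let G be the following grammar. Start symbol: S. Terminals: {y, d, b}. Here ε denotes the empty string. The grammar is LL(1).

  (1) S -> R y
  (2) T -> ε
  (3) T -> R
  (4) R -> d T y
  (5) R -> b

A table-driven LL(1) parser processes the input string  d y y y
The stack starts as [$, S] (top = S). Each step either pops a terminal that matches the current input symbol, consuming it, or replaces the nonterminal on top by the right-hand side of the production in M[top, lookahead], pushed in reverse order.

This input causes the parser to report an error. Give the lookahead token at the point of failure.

y

step 1: stack=$ S  input=d y y y $  — expand S -> R y
step 2: stack=$ y R  input=d y y y $  — expand R -> d T y
step 3: stack=$ y y T d  input=d y y y $  — match d
step 4: stack=$ y y T  input=y y y $  — expand T -> ε
step 5: stack=$ y y  input=y y y $  — match y
step 6: stack=$ y  input=y y $  — match y
step 7: stack=$  input=y $  — error: stack empty but input remains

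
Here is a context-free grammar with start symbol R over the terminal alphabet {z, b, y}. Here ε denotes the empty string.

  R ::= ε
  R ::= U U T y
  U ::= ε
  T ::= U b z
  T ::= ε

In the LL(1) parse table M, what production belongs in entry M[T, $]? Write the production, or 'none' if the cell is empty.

none

FIRST(U): from U::=ε we get {ε}. So FIRST(U) = {ε}.
FIRST(T): from T::=U b z we get {b}; from T::=ε we get {ε}. So FIRST(T) = {ε, b}.
FIRST(R): from R::=ε we get {ε}; from R::=U U T y we get {b, y}. So FIRST(R) = {ε, b, y}.
FOLLOW(R) includes $ since R is the start symbol.
FOLLOW(T): in R::=U U T y, T is followed by y with FIRST {y}. Thus FOLLOW(T) = {y}.
For T ::= U b z: FIRST(U b z) = {b}, so it goes in M[T, t] for t ∈ {b}.
For T ::= ε: FIRST(ε) = {ε}, so it goes in M[T, t] for t ∈ {}; since ε ∈ FIRST, also for every t ∈ FOLLOW(T) = {y}.
None of these place a production in M[T, $].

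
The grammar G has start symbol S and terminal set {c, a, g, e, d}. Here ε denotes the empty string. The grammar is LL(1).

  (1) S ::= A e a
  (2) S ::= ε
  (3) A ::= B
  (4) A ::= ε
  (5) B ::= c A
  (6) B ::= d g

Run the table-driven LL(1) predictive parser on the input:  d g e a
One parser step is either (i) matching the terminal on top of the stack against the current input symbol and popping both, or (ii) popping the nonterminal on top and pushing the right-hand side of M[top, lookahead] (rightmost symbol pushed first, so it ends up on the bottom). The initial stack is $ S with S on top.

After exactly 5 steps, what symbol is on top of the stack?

step 1: stack=$ S  input=d g e a $  — expand S ::= A e a
step 2: stack=$ a e A  input=d g e a $  — expand A ::= B
step 3: stack=$ a e B  input=d g e a $  — expand B ::= d g
step 4: stack=$ a e g d  input=d g e a $  — match d
step 5: stack=$ a e g  input=g e a $  — match g
Stack after step 5: $ a e (top = e).

e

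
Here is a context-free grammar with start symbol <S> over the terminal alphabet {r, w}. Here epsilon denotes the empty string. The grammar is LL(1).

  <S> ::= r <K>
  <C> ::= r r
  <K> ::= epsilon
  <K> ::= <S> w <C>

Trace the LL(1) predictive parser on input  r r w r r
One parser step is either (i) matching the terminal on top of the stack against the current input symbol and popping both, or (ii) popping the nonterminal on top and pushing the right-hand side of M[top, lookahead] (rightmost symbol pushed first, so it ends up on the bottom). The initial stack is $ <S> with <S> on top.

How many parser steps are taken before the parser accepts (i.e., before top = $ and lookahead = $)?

      Stack          Input        Action
   1  $ <S>          r r w r r $  expand <S> ::= r <K>
   2  $ <K> r        r r w r r $  match r
   3  $ <K>          r w r r $    expand <K> ::= <S> w <C>
   4  $ <C> w <S>    r w r r $    expand <S> ::= r <K>
   5  $ <C> w <K> r  r w r r $    match r
   6  $ <C> w <K>    w r r $      expand <K> ::= epsilon
   7  $ <C> w        w r r $      match w
   8  $ <C>          r r $        expand <C> ::= r r
   9  $ r r          r r $        match r
  10  $ r            r $          match r
Accept reached after 10 steps.

10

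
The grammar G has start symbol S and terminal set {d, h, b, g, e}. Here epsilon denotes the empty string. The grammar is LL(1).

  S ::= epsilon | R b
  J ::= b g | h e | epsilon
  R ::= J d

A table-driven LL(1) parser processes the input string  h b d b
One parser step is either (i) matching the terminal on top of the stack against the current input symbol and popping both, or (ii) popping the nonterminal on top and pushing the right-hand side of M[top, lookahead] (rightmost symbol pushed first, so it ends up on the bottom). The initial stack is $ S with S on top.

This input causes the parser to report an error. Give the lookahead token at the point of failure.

b

step 1: stack=$ S  input=h b d b $  — expand S ::= R b
step 2: stack=$ b R  input=h b d b $  — expand R ::= J d
step 3: stack=$ b d J  input=h b d b $  — expand J ::= h e
step 4: stack=$ b d e h  input=h b d b $  — match h
step 5: stack=$ b d e  input=b d b $  — error: top is terminal e but lookahead is b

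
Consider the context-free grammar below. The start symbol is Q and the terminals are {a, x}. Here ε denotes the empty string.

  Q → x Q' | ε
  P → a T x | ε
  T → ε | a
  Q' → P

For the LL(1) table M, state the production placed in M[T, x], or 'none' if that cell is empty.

FIRST(Q) = {ε, x}
FIRST(P) = {ε, a}
FIRST(T) = {ε, a}
FIRST(Q') = {ε, a}  (via P)
FOLLOW(Q) includes $ since Q is the start symbol.
FOLLOW(T): in P→a T x, T is followed by x with FIRST {x}. Thus FOLLOW(T) = {x}.
For T → ε: FIRST(ε) = {ε}, so it goes in M[T, t] for t ∈ {}; since ε ∈ FIRST, also for every t ∈ FOLLOW(T) = {x}.
For T → a: FIRST(a) = {a}, so it goes in M[T, t] for t ∈ {a}.

T → ε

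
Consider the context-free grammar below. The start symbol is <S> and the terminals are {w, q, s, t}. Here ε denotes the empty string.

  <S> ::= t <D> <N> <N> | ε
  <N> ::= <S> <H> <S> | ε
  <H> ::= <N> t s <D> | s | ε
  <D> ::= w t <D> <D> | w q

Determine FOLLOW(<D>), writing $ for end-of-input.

FIRST(<S>) = {ε, t}
FIRST(<D>) = {w}
FIRST(<N>) = {ε, s, t}  (via <S> <H> <S>)
FIRST(<H>) = {ε, s, t}  (via <N> t s <D>)
FOLLOW(<S>) includes $ since <S> is the start symbol.
FOLLOW(<S>): in <N>::=<S> <H> <S> (occurrence 1), <S> is followed by <H> <S> with FIRST {ε, s, t}; in <N>::=<S> <H> <S> (occurrence 1), the suffix after <S> is nullable, so FOLLOW(<S>) ⊇ FOLLOW(<N>) = {$, s, t}; in <N>::=<S> <H> <S> (occurrence 2), the suffix after <S> is empty, so FOLLOW(<S>) ⊇ FOLLOW(<N>) = {$, s, t}. Thus FOLLOW(<S>) = {$, s, t}.
FOLLOW(<N>): in <S>::=t <D> <N> <N> (occurrence 1), <N> is followed by <N> with FIRST {ε, s, t}; in <S>::=t <D> <N> <N> (occurrence 1), the suffix after <N> is nullable, so FOLLOW(<N>) ⊇ FOLLOW(<S>) = {$, s, t}; in <S>::=t <D> <N> <N> (occurrence 2), the suffix after <N> is empty, so FOLLOW(<N>) ⊇ FOLLOW(<S>) = {$, s, t}; in <H>::=<N> t s <D>, <N> is followed by t s <D> with FIRST {t}. Thus FOLLOW(<N>) = {$, s, t}.
FOLLOW(<H>): in <N>::=<S> <H> <S>, <H> is followed by <S> with FIRST {ε, t}; in <N>::=<S> <H> <S>, the suffix after <H> is nullable, so FOLLOW(<H>) ⊇ FOLLOW(<N>) = {$, s, t}. Thus FOLLOW(<H>) = {$, s, t}.
FOLLOW(<D>): in <S>::=t <D> <N> <N>, <D> is followed by <N> <N> with FIRST {ε, s, t}; in <S>::=t <D> <N> <N>, the suffix after <D> is nullable, so FOLLOW(<D>) ⊇ FOLLOW(<S>) = {$, s, t}; in <H>::=<N> t s <D>, the suffix after <D> is empty, so FOLLOW(<D>) ⊇ FOLLOW(<H>) = {$, s, t}; in <D>::=w t <D> <D> (occurrence 1), <D> is followed by <D> with FIRST {w}; in <D>::=w t <D> <D> (occurrence 2), the suffix after <D> is empty (adds nothing new). Thus FOLLOW(<D>) = {$, s, t, w}.

{$, s, t, w}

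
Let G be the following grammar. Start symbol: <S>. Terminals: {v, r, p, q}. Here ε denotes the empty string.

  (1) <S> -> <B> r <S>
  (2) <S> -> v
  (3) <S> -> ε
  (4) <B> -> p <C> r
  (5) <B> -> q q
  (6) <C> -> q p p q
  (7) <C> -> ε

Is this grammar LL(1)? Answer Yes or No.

Yes

FIRST(<S>) = {ε, p, q, v}
FIRST(<B>) = {p, q}
FIRST(<C>) = {ε, q}
FOLLOW(<S>) = {$}
FOLLOW(<B>) = {r}
FOLLOW(<C>) = {r}
Each cell of M receives at most one production.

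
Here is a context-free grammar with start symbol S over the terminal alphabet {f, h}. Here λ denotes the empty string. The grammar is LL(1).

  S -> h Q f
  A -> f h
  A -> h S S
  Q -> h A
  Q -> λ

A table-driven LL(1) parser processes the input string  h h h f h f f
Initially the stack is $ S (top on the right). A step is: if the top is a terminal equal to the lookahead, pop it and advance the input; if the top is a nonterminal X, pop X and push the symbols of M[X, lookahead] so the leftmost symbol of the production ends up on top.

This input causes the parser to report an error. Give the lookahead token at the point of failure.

     Stack      Input            Action
  1  $ S        h h h f h f f $  expand S -> h Q f
  2  $ f Q h    h h h f h f f $  match h
  3  $ f Q      h h f h f f $    expand Q -> h A
  4  $ f A h    h h f h f f $    match h
  5  $ f A      h f h f f $      expand A -> h S S
  6  $ f S S h  h f h f f $      match h
  7  $ f S S    f h f f $        error: M[S, f] is empty

f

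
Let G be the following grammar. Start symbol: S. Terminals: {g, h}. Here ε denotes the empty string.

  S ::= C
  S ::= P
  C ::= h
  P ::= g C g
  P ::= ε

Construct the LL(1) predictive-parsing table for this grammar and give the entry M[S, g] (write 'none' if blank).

S ::= P

FIRST(C): from C::=h we get {h}. So FIRST(C) = {h}.
FIRST(P): from P::=g C g we get {g}; from P::=ε we get {ε}. So FIRST(P) = {ε, g}.
FIRST(S): from S::=C we get {h}; from S::=P we get {ε, g}. So FIRST(S) = {ε, g, h}.
FOLLOW(S) includes $ since S is the start symbol.
FOLLOW(S): S appears on no right-hand side. Thus FOLLOW(S) = {$}.
For S ::= C: FIRST(C) = {h}, so it goes in M[S, t] for t ∈ {h}.
For S ::= P: FIRST(P) = {ε, g}, so it goes in M[S, t] for t ∈ {g}; since ε ∈ FIRST, also for every t ∈ FOLLOW(S) = {$}.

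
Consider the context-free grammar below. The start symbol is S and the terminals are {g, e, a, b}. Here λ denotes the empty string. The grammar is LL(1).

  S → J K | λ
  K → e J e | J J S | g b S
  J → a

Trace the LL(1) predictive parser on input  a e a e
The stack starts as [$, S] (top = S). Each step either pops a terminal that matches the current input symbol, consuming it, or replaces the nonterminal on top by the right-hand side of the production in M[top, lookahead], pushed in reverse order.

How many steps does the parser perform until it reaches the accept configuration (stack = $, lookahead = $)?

8

step 1: stack=$ S  input=a e a e $  — expand S → J K
step 2: stack=$ K J  input=a e a e $  — expand J → a
step 3: stack=$ K a  input=a e a e $  — match a
step 4: stack=$ K  input=e a e $  — expand K → e J e
step 5: stack=$ e J e  input=e a e $  — match e
step 6: stack=$ e J  input=a e $  — expand J → a
step 7: stack=$ e a  input=a e $  — match a
step 8: stack=$ e  input=e $  — match e
Accept reached after 8 steps.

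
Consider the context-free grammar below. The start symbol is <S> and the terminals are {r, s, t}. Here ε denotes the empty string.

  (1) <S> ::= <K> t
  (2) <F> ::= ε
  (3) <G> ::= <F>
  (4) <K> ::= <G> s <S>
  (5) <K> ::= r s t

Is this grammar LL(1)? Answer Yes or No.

FIRST(<S>) = {r, s}
FIRST(<F>) = {ε}
FIRST(<G>) = {ε}
FIRST(<K>) = {r, s}
FOLLOW(<S>) = {$, t}
FOLLOW(<F>) = {s}
FOLLOW(<G>) = {s}
FOLLOW(<K>) = {t}
Each cell of M receives at most one production.

Yes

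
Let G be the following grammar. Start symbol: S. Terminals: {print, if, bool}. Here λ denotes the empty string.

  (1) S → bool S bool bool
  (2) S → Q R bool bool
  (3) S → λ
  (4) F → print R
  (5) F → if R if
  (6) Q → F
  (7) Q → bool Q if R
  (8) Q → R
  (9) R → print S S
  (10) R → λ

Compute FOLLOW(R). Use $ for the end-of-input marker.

{bool, if, print}

FIRST(F) = {if, print}
FIRST(R) = {λ, print}
FIRST(Q) = {λ, bool, if, print}  (via F, R)
FIRST(S) = {λ, bool, if, print}  (via Q R bool bool)
FOLLOW(S) includes $ since S is the start symbol.
FOLLOW(Q): in S→Q R bool bool, Q is followed by R bool bool with FIRST {bool, print}; in Q→bool Q if R, Q is followed by if R with FIRST {if}. Thus FOLLOW(Q) = {bool, if, print}.
FOLLOW(F): in Q→F, the suffix after F is empty, so FOLLOW(F) ⊇ FOLLOW(Q) = {bool, if, print}. Thus FOLLOW(F) = {bool, if, print}.
FOLLOW(R): in S→Q R bool bool, R is followed by bool bool with FIRST {bool}; in F→print R, the suffix after R is empty, so FOLLOW(R) ⊇ FOLLOW(F) = {bool, if, print}; in F→if R if, R is followed by if with FIRST {if}; in Q→bool Q if R, the suffix after R is empty, so FOLLOW(R) ⊇ FOLLOW(Q) = {bool, if, print}; in Q→R, the suffix after R is empty, so FOLLOW(R) ⊇ FOLLOW(Q) = {bool, if, print}. Thus FOLLOW(R) = {bool, if, print}.
FOLLOW(S): in S→bool S bool bool, S is followed by bool bool with FIRST {bool}; in R→print S S (occurrence 1), S is followed by S with FIRST {λ, bool, if, print}; in R→print S S (occurrence 1), the suffix after S is nullable, so FOLLOW(S) ⊇ FOLLOW(R) = {bool, if, print}; in R→print S S (occurrence 2), the suffix after S is empty, so FOLLOW(S) ⊇ FOLLOW(R) = {bool, if, print}. Thus FOLLOW(S) = {$, bool, if, print}.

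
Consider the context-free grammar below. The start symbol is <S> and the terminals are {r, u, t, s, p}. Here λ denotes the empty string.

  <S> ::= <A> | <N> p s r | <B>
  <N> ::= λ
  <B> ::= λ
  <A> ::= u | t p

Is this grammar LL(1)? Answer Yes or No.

Yes

FIRST(<S>) = {λ, p, t, u}
FIRST(<N>) = {λ}
FIRST(<B>) = {λ}
FIRST(<A>) = {t, u}
FOLLOW(<S>) = {$}
FOLLOW(<N>) = {p}
FOLLOW(<B>) = {$}
FOLLOW(<A>) = {$}
Each cell of M receives at most one production.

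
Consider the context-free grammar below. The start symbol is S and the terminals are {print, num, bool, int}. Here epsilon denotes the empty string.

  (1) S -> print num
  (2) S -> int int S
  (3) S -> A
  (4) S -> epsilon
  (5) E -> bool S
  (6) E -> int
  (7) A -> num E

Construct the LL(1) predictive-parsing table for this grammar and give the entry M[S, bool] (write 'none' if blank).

FIRST(E): from E->bool S we get {bool}; from E->int we get {int}. So FIRST(E) = {bool, int}.
FIRST(A): from A->num E we get {num}. So FIRST(A) = {num}.
FIRST(S): from S->print num we get {print}; from S->int int S we get {int}; from S->A we get {num}; from S->epsilon we get {epsilon}. So FIRST(S) = {epsilon, int, num, print}.
FOLLOW(S) includes $ since S is the start symbol.
FOLLOW(S): in S->int int S, the suffix after S is empty (adds nothing new); in E->bool S, the suffix after S is empty, so FOLLOW(S) ⊇ FOLLOW(E) = {$}. Thus FOLLOW(S) = {$}.
FOLLOW(E): in A->num E, the suffix after E is empty, so FOLLOW(E) ⊇ FOLLOW(A) = {$}. Thus FOLLOW(E) = {$}.
For S -> print num: FIRST(print num) = {print}, so it goes in M[S, t] for t ∈ {print}.
For S -> int int S: FIRST(int int S) = {int}, so it goes in M[S, t] for t ∈ {int}.
For S -> A: FIRST(A) = {num}, so it goes in M[S, t] for t ∈ {num}.
For S -> epsilon: FIRST(epsilon) = {epsilon}, so it goes in M[S, t] for t ∈ {}; since epsilon ∈ FIRST, also for every t ∈ FOLLOW(S) = {$}.
None of these place a production in M[S, bool].

none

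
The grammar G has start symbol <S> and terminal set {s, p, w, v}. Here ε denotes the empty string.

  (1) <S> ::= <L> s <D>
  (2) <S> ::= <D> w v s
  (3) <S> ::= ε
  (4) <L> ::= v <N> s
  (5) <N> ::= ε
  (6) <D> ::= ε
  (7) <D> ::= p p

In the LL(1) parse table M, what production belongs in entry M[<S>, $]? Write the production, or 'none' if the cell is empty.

FIRST(<L>): from <L>::=v <N> s we get {v}. So FIRST(<L>) = {v}.
FIRST(<N>): from <N>::=ε we get {ε}. So FIRST(<N>) = {ε}.
FIRST(<D>): from <D>::=ε we get {ε}; from <D>::=p p we get {p}. So FIRST(<D>) = {ε, p}.
FIRST(<S>): from <S>::=<L> s <D> we get {v}; from <S>::=<D> w v s we get {p, w}; from <S>::=ε we get {ε}. So FIRST(<S>) = {ε, p, v, w}.
FOLLOW(<S>) includes $ since <S> is the start symbol.
FOLLOW(<S>): <S> appears on no right-hand side. Thus FOLLOW(<S>) = {$}.
For <S> ::= <L> s <D>: FIRST(<L> s <D>) = {v}, so it goes in M[<S>, t] for t ∈ {v}.
For <S> ::= <D> w v s: FIRST(<D> w v s) = {p, w}, so it goes in M[<S>, t] for t ∈ {p, w}.
For <S> ::= ε: FIRST(ε) = {ε}, so it goes in M[<S>, t] for t ∈ {}; since ε ∈ FIRST, also for every t ∈ FOLLOW(<S>) = {$}.

<S> ::= ε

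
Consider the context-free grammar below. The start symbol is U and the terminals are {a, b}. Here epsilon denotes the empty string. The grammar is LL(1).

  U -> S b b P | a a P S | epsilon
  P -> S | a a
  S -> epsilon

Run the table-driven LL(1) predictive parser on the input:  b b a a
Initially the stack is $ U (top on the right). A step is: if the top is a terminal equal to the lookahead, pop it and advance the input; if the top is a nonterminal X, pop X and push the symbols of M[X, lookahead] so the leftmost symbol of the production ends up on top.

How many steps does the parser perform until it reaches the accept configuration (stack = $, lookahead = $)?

7

step 1: stack=$ U  input=b b a a $  — expand U -> S b b P
step 2: stack=$ P b b S  input=b b a a $  — expand S -> epsilon
step 3: stack=$ P b b  input=b b a a $  — match b
step 4: stack=$ P b  input=b a a $  — match b
step 5: stack=$ P  input=a a $  — expand P -> a a
step 6: stack=$ a a  input=a a $  — match a
step 7: stack=$ a  input=a $  — match a
Accept reached after 7 steps.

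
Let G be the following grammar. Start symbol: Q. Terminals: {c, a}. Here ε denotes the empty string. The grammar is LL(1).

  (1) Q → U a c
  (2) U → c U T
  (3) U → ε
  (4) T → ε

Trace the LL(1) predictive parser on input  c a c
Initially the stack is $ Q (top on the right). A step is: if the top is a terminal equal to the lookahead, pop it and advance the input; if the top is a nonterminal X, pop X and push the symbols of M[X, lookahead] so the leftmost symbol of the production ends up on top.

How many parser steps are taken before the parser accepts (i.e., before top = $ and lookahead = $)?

7

     Stack        Input    Action
  1  $ Q          c a c $  expand Q → U a c
  2  $ c a U      c a c $  expand U → c U T
  3  $ c a T U c  c a c $  match c
  4  $ c a T U    a c $    expand U → ε
  5  $ c a T      a c $    expand T → ε
  6  $ c a        a c $    match a
  7  $ c          c $      match c
Accept reached after 7 steps.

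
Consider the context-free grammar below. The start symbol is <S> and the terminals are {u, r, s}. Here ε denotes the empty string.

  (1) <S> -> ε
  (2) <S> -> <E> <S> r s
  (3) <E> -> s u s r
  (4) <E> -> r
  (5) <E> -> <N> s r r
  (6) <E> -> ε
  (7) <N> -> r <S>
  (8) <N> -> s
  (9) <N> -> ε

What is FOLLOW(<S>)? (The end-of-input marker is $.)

{$, r, s}

FIRST(<N>): from <N>->r <S> we get {r}; from <N>->s we get {s}; from <N>->ε we get {ε}. So FIRST(<N>) = {ε, r, s}.
FIRST(<E>): from <E>->s u s r we get {s}; from <E>->r we get {r}; from <E>-><N> s r r we get {r, s}; from <E>->ε we get {ε}. So FIRST(<E>) = {ε, r, s}.
FIRST(<S>): from <S>->ε we get {ε}; from <S>-><E> <S> r s we get {r, s}. So FIRST(<S>) = {ε, r, s}.
FOLLOW(<S>) includes $ since <S> is the start symbol.
FOLLOW(<E>): in <S>-><E> <S> r s, <E> is followed by <S> r s with FIRST {r, s}. Thus FOLLOW(<E>) = {r, s}.
FOLLOW(<N>): in <E>-><N> s r r, <N> is followed by s r r with FIRST {s}. Thus FOLLOW(<N>) = {s}.
FOLLOW(<S>): in <S>-><E> <S> r s, <S> is followed by r s with FIRST {r}; in <N>->r <S>, the suffix after <S> is empty, so FOLLOW(<S>) ⊇ FOLLOW(<N>) = {s}. Thus FOLLOW(<S>) = {$, r, s}.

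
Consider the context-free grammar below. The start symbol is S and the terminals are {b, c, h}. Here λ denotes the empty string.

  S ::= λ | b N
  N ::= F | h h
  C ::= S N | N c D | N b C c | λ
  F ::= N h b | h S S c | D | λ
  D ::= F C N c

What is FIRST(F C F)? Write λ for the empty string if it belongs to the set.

FIRST(S): from S::=λ we get {λ}; from S::=b N we get {b}. So FIRST(S) = {λ, b}.
FIRST(N): from N::=F we get {λ, b, c, h}; from N::=h h we get {h}. So FIRST(N) = {λ, b, c, h}.
FIRST(C): from C::=S N we get {λ, b, c, h}; from C::=N c D we get {b, c, h}; from C::=N b C c we get {b, c, h}; from C::=λ we get {λ}. So FIRST(C) = {λ, b, c, h}.
FIRST(F): from F::=N h b we get {b, c, h}; from F::=h S S c we get {h}; from F::=D we get {b, c, h}; from F::=λ we get {λ}. So FIRST(F) = {λ, b, c, h}.
FIRST(D): from D::=F C N c we get {b, c, h}. So FIRST(D) = {b, c, h}.
FIRST(F C F): take FIRST of each symbol in turn, carrying on past any symbol whose FIRST contains λ; result {λ, b, c, h}.

{λ, b, c, h}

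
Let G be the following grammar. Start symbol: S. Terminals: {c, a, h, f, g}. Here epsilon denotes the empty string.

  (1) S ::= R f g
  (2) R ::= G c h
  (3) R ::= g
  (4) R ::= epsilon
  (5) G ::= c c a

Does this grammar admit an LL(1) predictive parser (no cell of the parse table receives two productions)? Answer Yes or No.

Yes

FIRST(S) = {c, f, g}
FIRST(R) = {epsilon, c, g}
FIRST(G) = {c}
FOLLOW(S) = {$}
FOLLOW(R) = {f}
FOLLOW(G) = {c}
Each cell of M receives at most one production.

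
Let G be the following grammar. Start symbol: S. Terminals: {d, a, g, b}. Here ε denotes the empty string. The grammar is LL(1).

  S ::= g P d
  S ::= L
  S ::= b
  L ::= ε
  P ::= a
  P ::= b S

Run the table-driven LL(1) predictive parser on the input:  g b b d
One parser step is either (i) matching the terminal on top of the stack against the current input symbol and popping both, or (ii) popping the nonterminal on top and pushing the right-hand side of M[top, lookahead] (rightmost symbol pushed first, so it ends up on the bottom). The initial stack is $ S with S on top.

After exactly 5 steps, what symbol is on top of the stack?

step 1: stack=$ S  input=g b b d $  — expand S ::= g P d
step 2: stack=$ d P g  input=g b b d $  — match g
step 3: stack=$ d P  input=b b d $  — expand P ::= b S
step 4: stack=$ d S b  input=b b d $  — match b
step 5: stack=$ d S  input=b d $  — expand S ::= b
Stack after step 5: $ d b (top = b).

b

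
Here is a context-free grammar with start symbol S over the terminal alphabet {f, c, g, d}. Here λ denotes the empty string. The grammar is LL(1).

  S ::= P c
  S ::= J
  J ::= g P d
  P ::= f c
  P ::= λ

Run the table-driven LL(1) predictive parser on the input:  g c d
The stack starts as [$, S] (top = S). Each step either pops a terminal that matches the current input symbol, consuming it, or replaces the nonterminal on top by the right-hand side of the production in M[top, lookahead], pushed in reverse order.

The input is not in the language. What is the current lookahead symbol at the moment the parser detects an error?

     Stack    Input    Action
  1  $ S      g c d $  expand S ::= J
  2  $ J      g c d $  expand J ::= g P d
  3  $ d P g  g c d $  match g
  4  $ d P    c d $    expand P ::= λ
  5  $ d      c d $    error: top is terminal d but lookahead is c

c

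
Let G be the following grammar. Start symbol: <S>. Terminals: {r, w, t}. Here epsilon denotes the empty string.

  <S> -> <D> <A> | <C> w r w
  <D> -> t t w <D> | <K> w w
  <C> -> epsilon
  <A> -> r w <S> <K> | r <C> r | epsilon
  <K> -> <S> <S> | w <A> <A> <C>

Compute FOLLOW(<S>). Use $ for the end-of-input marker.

FIRST(<C>) = {epsilon}
FIRST(<A>) = {epsilon, r}
FIRST(<S>) = {t, w}  (via <D> <A>, <C> w r w)
FIRST(<K>) = {t, w}  (via <S> <S>)
FIRST(<D>) = {t, w}  (via <K> w w)
FOLLOW(<S>) includes $ since <S> is the start symbol.
FOLLOW(<S>): in <A>->r w <S> <K>, <S> is followed by <K> with FIRST {t, w}; in <K>-><S> <S> (occurrence 1), <S> is followed by <S> with FIRST {t, w}; in <K>-><S> <S> (occurrence 2), the suffix after <S> is empty, so FOLLOW(<S>) ⊇ FOLLOW(<K>) = {$, r, t, w}. Thus FOLLOW(<S>) = {$, r, t, w}.
FOLLOW(<D>): in <S>-><D> <A>, <D> is followed by <A> with FIRST {epsilon, r}; in <S>-><D> <A>, the suffix after <D> is nullable, so FOLLOW(<D>) ⊇ FOLLOW(<S>) = {$, r, t, w}; in <D>->t t w <D>, the suffix after <D> is empty (adds nothing new). Thus FOLLOW(<D>) = {$, r, t, w}.
FOLLOW(<C>): in <S>-><C> w r w, <C> is followed by w r w with FIRST {w}; in <A>->r <C> r, <C> is followed by r with FIRST {r}; in <K>->w <A> <A> <C>, the suffix after <C> is empty, so FOLLOW(<C>) ⊇ FOLLOW(<K>) = {$, r, t, w}. Thus FOLLOW(<C>) = {$, r, t, w}.
FOLLOW(<A>): in <S>-><D> <A>, the suffix after <A> is empty, so FOLLOW(<A>) ⊇ FOLLOW(<S>) = {$, r, t, w}; in <K>->w <A> <A> <C> (occurrence 1), <A> is followed by <A> <C> with FIRST {epsilon, r}; in <K>->w <A> <A> <C> (occurrence 1), the suffix after <A> is nullable, so FOLLOW(<A>) ⊇ FOLLOW(<K>) = {$, r, t, w}; in <K>->w <A> <A> <C> (occurrence 2), <A> is followed by <C> with FIRST {epsilon}; in <K>->w <A> <A> <C> (occurrence 2), the suffix after <A> is nullable, so FOLLOW(<A>) ⊇ FOLLOW(<K>) = {$, r, t, w}. Thus FOLLOW(<A>) = {$, r, t, w}.
FOLLOW(<K>): in <D>-><K> w w, <K> is followed by w w with FIRST {w}; in <A>->r w <S> <K>, the suffix after <K> is empty, so FOLLOW(<K>) ⊇ FOLLOW(<A>) = {$, r, t, w}. Thus FOLLOW(<K>) = {$, r, t, w}.

{$, r, t, w}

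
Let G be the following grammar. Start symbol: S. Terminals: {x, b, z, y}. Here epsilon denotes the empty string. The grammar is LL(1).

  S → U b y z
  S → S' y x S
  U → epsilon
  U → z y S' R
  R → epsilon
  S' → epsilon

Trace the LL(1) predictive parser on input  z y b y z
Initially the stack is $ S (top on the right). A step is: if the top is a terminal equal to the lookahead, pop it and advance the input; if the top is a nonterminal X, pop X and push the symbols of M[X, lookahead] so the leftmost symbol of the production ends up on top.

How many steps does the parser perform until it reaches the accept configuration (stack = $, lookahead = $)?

9

     Stack             Input        Action
  1  $ S               z y b y z $  expand S → U b y z
  2  $ z y b U         z y b y z $  expand U → z y S' R
  3  $ z y b R S' y z  z y b y z $  match z
  4  $ z y b R S' y    y b y z $    match y
  5  $ z y b R S'      b y z $      expand S' → epsilon
  6  $ z y b R         b y z $      expand R → epsilon
  7  $ z y b           b y z $      match b
  8  $ z y             y z $        match y
  9  $ z               z $          match z
Accept reached after 9 steps.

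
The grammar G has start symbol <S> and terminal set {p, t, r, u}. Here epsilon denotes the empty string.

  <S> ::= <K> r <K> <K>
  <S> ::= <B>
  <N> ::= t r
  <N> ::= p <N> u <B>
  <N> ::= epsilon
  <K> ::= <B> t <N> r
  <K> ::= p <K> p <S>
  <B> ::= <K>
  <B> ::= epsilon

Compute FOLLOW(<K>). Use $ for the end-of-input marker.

{$, p, r, t, u}

FIRST(<N>) = {epsilon, p, t}
FIRST(<S>) = {epsilon, p, t}  (via <K> r <K> <K>, <B>)
FIRST(<K>) = {p, t}  (via <B> t <N> r)
FIRST(<B>) = {epsilon, p, t}  (via <K>)
FOLLOW(<S>) includes $ since <S> is the start symbol.
FOLLOW(<N>): in <N>::=p <N> u <B>, <N> is followed by u <B> with FIRST {u}; in <K>::=<B> t <N> r, <N> is followed by r with FIRST {r}. Thus FOLLOW(<N>) = {r, u}.
FOLLOW(<S>): in <K>::=p <K> p <S>, the suffix after <S> is empty, so FOLLOW(<S>) ⊇ FOLLOW(<K>) = {$, p, r, t, u}. Thus FOLLOW(<S>) = {$, p, r, t, u}.
FOLLOW(<B>): in <S>::=<B>, the suffix after <B> is empty, so FOLLOW(<B>) ⊇ FOLLOW(<S>) = {$, p, r, t, u}; in <N>::=p <N> u <B>, the suffix after <B> is empty, so FOLLOW(<B>) ⊇ FOLLOW(<N>) = {r, u}; in <K>::=<B> t <N> r, <B> is followed by t <N> r with FIRST {t}. Thus FOLLOW(<B>) = {$, p, r, t, u}.
FOLLOW(<K>): in <S>::=<K> r <K> <K> (occurrence 1), <K> is followed by r <K> <K> with FIRST {r}; in <S>::=<K> r <K> <K> (occurrence 2), <K> is followed by <K> with FIRST {p, t}; in <S>::=<K> r <K> <K> (occurrence 3), the suffix after <K> is empty, so FOLLOW(<K>) ⊇ FOLLOW(<S>) = {$, p, r, t, u}; in <K>::=p <K> p <S>, <K> is followed by p <S> with FIRST {p}; in <B>::=<K>, the suffix after <K> is empty, so FOLLOW(<K>) ⊇ FOLLOW(<B>) = {$, p, r, t, u}. Thus FOLLOW(<K>) = {$, p, r, t, u}.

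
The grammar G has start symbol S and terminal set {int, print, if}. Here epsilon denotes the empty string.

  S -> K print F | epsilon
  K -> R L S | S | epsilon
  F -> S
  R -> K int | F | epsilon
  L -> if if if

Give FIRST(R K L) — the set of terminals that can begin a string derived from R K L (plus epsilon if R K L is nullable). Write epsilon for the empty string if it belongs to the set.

{if, int, print}

FIRST(L) = {if}
FIRST(S) = {epsilon, if, int, print}  (via K print F)
FIRST(F) = {epsilon, if, int, print}  (via S)
FIRST(K) = {epsilon, if, int, print}  (via R L S, S)
FIRST(R) = {epsilon, if, int, print}  (via K int, F)
FIRST(R K L): take FIRST of each symbol in turn, carrying on past any symbol whose FIRST contains epsilon; result {if, int, print}.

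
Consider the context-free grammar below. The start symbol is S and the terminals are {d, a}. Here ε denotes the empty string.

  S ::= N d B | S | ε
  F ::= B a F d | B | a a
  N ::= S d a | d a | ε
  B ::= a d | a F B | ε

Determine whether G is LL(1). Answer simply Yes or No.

No

FIRST(S) = {ε, d}
FIRST(F) = {ε, a}
FIRST(N) = {ε, d}
FIRST(B) = {ε, a}
FOLLOW(S) = {$, d}
FOLLOW(F) = {$, a, d}
FOLLOW(N) = {d}
FOLLOW(B) = {$, a, d}
Cell M[B, a] receives both B ::= a d and B ::= a F B and B ::= ε — the grammar is not LL(1).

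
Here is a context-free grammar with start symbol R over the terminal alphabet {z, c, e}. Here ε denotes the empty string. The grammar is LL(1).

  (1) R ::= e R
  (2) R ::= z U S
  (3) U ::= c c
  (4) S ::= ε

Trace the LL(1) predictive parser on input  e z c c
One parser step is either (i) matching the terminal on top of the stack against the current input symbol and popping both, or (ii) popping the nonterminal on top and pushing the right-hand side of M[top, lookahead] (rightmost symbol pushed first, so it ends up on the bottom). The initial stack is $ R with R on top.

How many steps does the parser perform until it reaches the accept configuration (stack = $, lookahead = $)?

8

     Stack    Input      Action
  1  $ R      e z c c $  expand R ::= e R
  2  $ R e    e z c c $  match e
  3  $ R      z c c $    expand R ::= z U S
  4  $ S U z  z c c $    match z
  5  $ S U    c c $      expand U ::= c c
  6  $ S c c  c c $      match c
  7  $ S c    c $        match c
  8  $ S      $          expand S ::= ε
Accept reached after 8 steps.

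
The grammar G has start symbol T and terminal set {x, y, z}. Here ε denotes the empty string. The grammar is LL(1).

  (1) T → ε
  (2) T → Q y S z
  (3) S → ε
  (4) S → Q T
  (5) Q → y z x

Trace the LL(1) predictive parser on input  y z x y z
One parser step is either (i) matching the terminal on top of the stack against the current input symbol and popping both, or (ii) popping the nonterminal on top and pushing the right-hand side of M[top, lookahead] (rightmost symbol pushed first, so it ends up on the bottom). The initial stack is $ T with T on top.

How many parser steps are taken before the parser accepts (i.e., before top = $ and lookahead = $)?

     Stack          Input        Action
  1  $ T            y z x y z $  expand T → Q y S z
  2  $ z S y Q      y z x y z $  expand Q → y z x
  3  $ z S y x z y  y z x y z $  match y
  4  $ z S y x z    z x y z $    match z
  5  $ z S y x      x y z $      match x
  6  $ z S y        y z $        match y
  7  $ z S          z $          expand S → ε
  8  $ z            z $          match z
Accept reached after 8 steps.

8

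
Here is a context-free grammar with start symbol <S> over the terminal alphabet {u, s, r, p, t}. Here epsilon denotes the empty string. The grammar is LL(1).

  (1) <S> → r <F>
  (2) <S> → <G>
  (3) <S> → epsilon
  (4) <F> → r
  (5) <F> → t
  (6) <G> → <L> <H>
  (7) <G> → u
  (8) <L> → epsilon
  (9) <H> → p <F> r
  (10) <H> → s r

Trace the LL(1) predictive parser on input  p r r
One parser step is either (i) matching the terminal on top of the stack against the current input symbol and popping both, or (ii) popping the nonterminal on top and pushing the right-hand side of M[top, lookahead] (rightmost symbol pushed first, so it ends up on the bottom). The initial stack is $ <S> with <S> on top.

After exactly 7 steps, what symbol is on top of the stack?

r

step 1: stack=$ <S>  input=p r r $  — expand <S> → <G>
step 2: stack=$ <G>  input=p r r $  — expand <G> → <L> <H>
step 3: stack=$ <H> <L>  input=p r r $  — expand <L> → epsilon
step 4: stack=$ <H>  input=p r r $  — expand <H> → p <F> r
step 5: stack=$ r <F> p  input=p r r $  — match p
step 6: stack=$ r <F>  input=r r $  — expand <F> → r
step 7: stack=$ r r  input=r r $  — match r
Stack after step 7: $ r (top = r).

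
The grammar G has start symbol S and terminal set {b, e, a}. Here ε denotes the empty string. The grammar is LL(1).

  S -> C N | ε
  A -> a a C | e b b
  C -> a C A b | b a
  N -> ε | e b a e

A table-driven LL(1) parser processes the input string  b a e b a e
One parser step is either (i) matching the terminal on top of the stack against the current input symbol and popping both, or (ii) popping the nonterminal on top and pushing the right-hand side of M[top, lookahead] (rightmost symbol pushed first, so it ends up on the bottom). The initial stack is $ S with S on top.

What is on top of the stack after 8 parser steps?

e

     Stack      Input          Action
  1  $ S        b a e b a e $  expand S -> C N
  2  $ N C      b a e b a e $  expand C -> b a
  3  $ N a b    b a e b a e $  match b
  4  $ N a      a e b a e $    match a
  5  $ N        e b a e $      expand N -> e b a e
  6  $ e a b e  e b a e $      match e
  7  $ e a b    b a e $        match b
  8  $ e a      a e $          match a
Stack after step 8: $ e (top = e).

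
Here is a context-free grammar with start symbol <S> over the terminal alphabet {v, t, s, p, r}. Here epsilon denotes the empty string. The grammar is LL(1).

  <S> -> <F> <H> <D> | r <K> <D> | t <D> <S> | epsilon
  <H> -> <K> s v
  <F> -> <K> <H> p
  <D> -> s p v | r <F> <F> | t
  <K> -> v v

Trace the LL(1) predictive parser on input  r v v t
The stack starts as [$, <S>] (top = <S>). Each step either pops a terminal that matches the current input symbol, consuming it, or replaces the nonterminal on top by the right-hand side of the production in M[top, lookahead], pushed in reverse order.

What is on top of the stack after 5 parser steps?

     Stack        Input      Action
  1  $ <S>        r v v t $  expand <S> -> r <K> <D>
  2  $ <D> <K> r  r v v t $  match r
  3  $ <D> <K>    v v t $    expand <K> -> v v
  4  $ <D> v v    v v t $    match v
  5  $ <D> v      v t $      match v
Stack after step 5: $ <D> (top = <D>).

<D>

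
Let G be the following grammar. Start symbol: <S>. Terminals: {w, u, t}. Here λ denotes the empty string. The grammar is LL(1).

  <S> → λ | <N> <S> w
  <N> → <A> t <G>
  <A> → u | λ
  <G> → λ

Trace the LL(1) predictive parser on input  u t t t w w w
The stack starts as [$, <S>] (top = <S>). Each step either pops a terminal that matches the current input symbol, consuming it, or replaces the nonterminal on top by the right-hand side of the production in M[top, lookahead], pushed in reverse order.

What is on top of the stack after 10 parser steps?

step 1: stack=$ <S>  input=u t t t w w w $  — expand <S> → <N> <S> w
step 2: stack=$ w <S> <N>  input=u t t t w w w $  — expand <N> → <A> t <G>
step 3: stack=$ w <S> <G> t <A>  input=u t t t w w w $  — expand <A> → u
step 4: stack=$ w <S> <G> t u  input=u t t t w w w $  — match u
step 5: stack=$ w <S> <G> t  input=t t t w w w $  — match t
step 6: stack=$ w <S> <G>  input=t t w w w $  — expand <G> → λ
step 7: stack=$ w <S>  input=t t w w w $  — expand <S> → <N> <S> w
step 8: stack=$ w w <S> <N>  input=t t w w w $  — expand <N> → <A> t <G>
step 9: stack=$ w w <S> <G> t <A>  input=t t w w w $  — expand <A> → λ
step 10: stack=$ w w <S> <G> t  input=t t w w w $  — match t
Stack after step 10: $ w w <S> <G> (top = <G>).

<G>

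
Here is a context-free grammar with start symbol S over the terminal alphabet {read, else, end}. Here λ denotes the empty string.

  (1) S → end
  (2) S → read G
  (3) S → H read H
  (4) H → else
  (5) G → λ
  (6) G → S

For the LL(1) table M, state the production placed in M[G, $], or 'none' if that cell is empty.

G → λ

FIRST(H): from H→else we get {else}. So FIRST(H) = {else}.
FIRST(S): from S→end we get {end}; from S→read G we get {read}; from S→H read H we get {else}. So FIRST(S) = {else, end, read}.
FIRST(G): from G→λ we get {λ}; from G→S we get {else, end, read}. So FIRST(G) = {λ, else, end, read}.
FOLLOW(S) includes $ since S is the start symbol.
FOLLOW(S): in G→S, the suffix after S is empty, so FOLLOW(S) ⊇ FOLLOW(G) = {$}. Thus FOLLOW(S) = {$}.
FOLLOW(G): in S→read G, the suffix after G is empty, so FOLLOW(G) ⊇ FOLLOW(S) = {$}. Thus FOLLOW(G) = {$}.
For G → λ: FIRST(λ) = {λ}, so it goes in M[G, t] for t ∈ {}; since λ ∈ FIRST, also for every t ∈ FOLLOW(G) = {$}.
For G → S: FIRST(S) = {else, end, read}, so it goes in M[G, t] for t ∈ {else, end, read}.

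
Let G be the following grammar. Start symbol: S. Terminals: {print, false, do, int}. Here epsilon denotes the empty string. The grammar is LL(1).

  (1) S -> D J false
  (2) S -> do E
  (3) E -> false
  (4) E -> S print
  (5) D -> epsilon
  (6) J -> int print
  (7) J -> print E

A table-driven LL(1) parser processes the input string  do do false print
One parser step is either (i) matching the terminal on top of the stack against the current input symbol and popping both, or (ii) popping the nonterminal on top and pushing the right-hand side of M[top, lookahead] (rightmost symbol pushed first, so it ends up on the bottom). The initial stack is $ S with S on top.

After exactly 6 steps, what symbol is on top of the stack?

false

     Stack         Input                Action
  1  $ S           do do false print $  expand S -> do E
  2  $ E do        do do false print $  match do
  3  $ E           do false print $     expand E -> S print
  4  $ print S     do false print $     expand S -> do E
  5  $ print E do  do false print $     match do
  6  $ print E     false print $        expand E -> false
Stack after step 6: $ print false (top = false).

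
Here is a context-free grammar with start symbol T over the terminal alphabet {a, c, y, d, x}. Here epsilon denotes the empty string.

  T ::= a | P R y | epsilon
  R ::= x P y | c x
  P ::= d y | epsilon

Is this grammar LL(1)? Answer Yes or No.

Yes

FIRST(T) = {epsilon, a, c, d, x}
FIRST(R) = {c, x}
FIRST(P) = {epsilon, d}
FOLLOW(T) = {$}
FOLLOW(R) = {y}
FOLLOW(P) = {c, x, y}
Each cell of M receives at most one production.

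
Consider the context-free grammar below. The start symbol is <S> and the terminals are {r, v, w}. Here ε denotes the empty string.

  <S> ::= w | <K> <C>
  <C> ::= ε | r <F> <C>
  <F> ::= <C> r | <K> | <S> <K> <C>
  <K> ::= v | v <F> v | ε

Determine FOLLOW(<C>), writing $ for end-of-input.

FIRST(<C>): from <C>::=ε we get {ε}; from <C>::=r <F> <C> we get {r}. So FIRST(<C>) = {ε, r}.
FIRST(<K>): from <K>::=v we get {v}; from <K>::=v <F> v we get {v}; from <K>::=ε we get {ε}. So FIRST(<K>) = {ε, v}.
FIRST(<S>): from <S>::=w we get {w}; from <S>::=<K> <C> we get {ε, r, v}. So FIRST(<S>) = {ε, r, v, w}.
FIRST(<F>): from <F>::=<C> r we get {r}; from <F>::=<K> we get {ε, v}; from <F>::=<S> <K> <C> we get {ε, r, v, w}. So FIRST(<F>) = {ε, r, v, w}.
FOLLOW(<S>) includes $ since <S> is the start symbol.
FOLLOW(<S>): in <F>::=<S> <K> <C>, <S> is followed by <K> <C> with FIRST {ε, r, v}; in <F>::=<S> <K> <C>, the suffix after <S> is nullable, so FOLLOW(<S>) ⊇ FOLLOW(<F>) = {$, r, v}. Thus FOLLOW(<S>) = {$, r, v}.
FOLLOW(<C>): in <S>::=<K> <C>, the suffix after <C> is empty, so FOLLOW(<C>) ⊇ FOLLOW(<S>) = {$, r, v}; in <C>::=r <F> <C>, the suffix after <C> is empty (adds nothing new); in <F>::=<C> r, <C> is followed by r with FIRST {r}; in <F>::=<S> <K> <C>, the suffix after <C> is empty, so FOLLOW(<C>) ⊇ FOLLOW(<F>) = {$, r, v}. Thus FOLLOW(<C>) = {$, r, v}.
FOLLOW(<F>): in <C>::=r <F> <C>, <F> is followed by <C> with FIRST {ε, r}; in <C>::=r <F> <C>, the suffix after <F> is nullable, so FOLLOW(<F>) ⊇ FOLLOW(<C>) = {$, r, v}; in <K>::=v <F> v, <F> is followed by v with FIRST {v}. Thus FOLLOW(<F>) = {$, r, v}.
FOLLOW(<K>): in <S>::=<K> <C>, <K> is followed by <C> with FIRST {ε, r}; in <S>::=<K> <C>, the suffix after <K> is nullable, so FOLLOW(<K>) ⊇ FOLLOW(<S>) = {$, r, v}; in <F>::=<K>, the suffix after <K> is empty, so FOLLOW(<K>) ⊇ FOLLOW(<F>) = {$, r, v}; in <F>::=<S> <K> <C>, <K> is followed by <C> with FIRST {ε, r}; in <F>::=<S> <K> <C>, the suffix after <K> is nullable, so FOLLOW(<K>) ⊇ FOLLOW(<F>) = {$, r, v}. Thus FOLLOW(<K>) = {$, r, v}.

{$, r, v}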